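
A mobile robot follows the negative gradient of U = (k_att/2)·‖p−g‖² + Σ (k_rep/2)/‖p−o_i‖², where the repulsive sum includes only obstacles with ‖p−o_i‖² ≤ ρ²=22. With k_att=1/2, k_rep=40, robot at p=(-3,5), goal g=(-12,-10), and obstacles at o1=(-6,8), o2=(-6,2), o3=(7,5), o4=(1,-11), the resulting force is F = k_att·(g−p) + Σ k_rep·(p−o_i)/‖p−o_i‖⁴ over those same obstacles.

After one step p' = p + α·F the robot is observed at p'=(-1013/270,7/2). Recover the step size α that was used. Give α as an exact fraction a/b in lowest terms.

F_att = 1/2·(g−p) = 1/2·(-9,-15) = (-4.5000,-7.5000)
o1: d²=18 ≤ ρ²=22; F_rep = 40·(3,-3)/18² = (0.3704,-0.3704)
o2: d²=18 ≤ ρ²=22; F_rep = 40·(3,3)/18² = (0.3704,0.3704)
o3: d²=100 > ρ²=22 → inactive
o4: d²=272 > ρ²=22 → inactive
F = F_att + ΣF_rep = (-3.7593,-7.5000)
Δp = p'−p = (-0.7519,-1.5000); α = Δx/Fx = (-203/270) / (-203/54) = 1/5
check: Δy/Fy = (-3/2) / (-15/2) = 1/5 ✓

α = 1/5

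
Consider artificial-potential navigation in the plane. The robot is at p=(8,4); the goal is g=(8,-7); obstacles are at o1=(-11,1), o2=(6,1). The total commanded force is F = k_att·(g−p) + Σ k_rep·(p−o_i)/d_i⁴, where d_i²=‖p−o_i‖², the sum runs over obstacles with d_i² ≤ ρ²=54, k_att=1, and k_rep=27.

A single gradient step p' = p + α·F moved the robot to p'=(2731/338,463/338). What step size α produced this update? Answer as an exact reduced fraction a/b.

α = 1/4

F_att = 1·(g−p) = 1·(0,-11) = (0.0000,-11.0000)
o1: d²=370 > ρ²=54 → inactive
o2: d²=13 ≤ ρ²=54; F_rep = 27·(2,3)/13² = (0.3195,0.4793)
F = F_att + ΣF_rep = (0.3195,-10.5207)
Δp = p'−p = (0.0799,-2.6302); α = Δx/Fx = (27/338) / (54/169) = 1/4
check: Δy/Fy = (-889/338) / (-1778/169) = 1/4 ✓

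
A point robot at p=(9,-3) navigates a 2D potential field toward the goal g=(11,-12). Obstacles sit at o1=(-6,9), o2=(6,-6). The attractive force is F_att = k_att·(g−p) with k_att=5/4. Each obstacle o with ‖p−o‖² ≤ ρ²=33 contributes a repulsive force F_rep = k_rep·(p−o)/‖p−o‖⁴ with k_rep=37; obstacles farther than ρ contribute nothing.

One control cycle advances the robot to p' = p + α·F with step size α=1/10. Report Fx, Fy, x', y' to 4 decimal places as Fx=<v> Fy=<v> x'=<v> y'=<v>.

F_att = 5/4·(g−p) = 5/4·(2,-9) = (2.5000,-11.2500)
o1: d²=369 > ρ²=33 → inactive
o2: d²=18 ≤ ρ²=33; F_rep = 37·(3,3)/18² = (0.3426,0.3426)
F = F_att + ΣF_rep = (2.8426,-10.9074)
p' = p + 1/10·F = (9.2843,-4.0907)

Fx=2.8426 Fy=-10.9074 x'=9.2843 y'=-4.0907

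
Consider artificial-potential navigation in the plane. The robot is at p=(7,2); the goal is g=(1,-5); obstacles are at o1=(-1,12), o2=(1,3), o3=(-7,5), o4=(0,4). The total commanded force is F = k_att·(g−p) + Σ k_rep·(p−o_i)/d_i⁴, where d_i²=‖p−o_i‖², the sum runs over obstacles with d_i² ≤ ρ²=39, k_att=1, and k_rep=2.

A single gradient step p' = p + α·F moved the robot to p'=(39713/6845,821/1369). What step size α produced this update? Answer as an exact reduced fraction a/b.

F_att = 1·(g−p) = 1·(-6,-7) = (-6.0000,-7.0000)
o1: d²=164 > ρ²=39 → inactive
o2: d²=37 ≤ ρ²=39; F_rep = 2·(6,-1)/37² = (0.0088,-0.0015)
o3: d²=205 > ρ²=39 → inactive
o4: d²=53 > ρ²=39 → inactive
F = F_att + ΣF_rep = (-5.9912,-7.0015)
Δp = p'−p = (-1.1982,-1.4003); α = Δx/Fx = (-8202/6845) / (-8202/1369) = 1/5
check: Δy/Fy = (-1917/1369) / (-9585/1369) = 1/5 ✓

α = 1/5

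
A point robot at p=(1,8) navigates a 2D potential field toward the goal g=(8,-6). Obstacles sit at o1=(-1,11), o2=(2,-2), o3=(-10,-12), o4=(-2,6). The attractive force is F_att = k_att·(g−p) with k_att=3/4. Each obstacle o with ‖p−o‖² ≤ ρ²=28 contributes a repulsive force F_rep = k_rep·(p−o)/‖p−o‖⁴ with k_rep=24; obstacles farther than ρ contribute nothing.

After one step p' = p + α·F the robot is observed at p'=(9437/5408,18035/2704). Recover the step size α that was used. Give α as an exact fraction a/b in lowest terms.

α = 1/8

F_att = 3/4·(g−p) = 3/4·(7,-14) = (5.2500,-10.5000)
o1: d²=13 ≤ ρ²=28; F_rep = 24·(2,-3)/13² = (0.2840,-0.4260)
o2: d²=101 > ρ²=28 → inactive
o3: d²=521 > ρ²=28 → inactive
o4: d²=13 ≤ ρ²=28; F_rep = 24·(3,2)/13² = (0.4260,0.2840)
F = F_att + ΣF_rep = (5.9601,-10.6420)
Δp = p'−p = (0.7450,-1.3303); α = Δx/Fx = (4029/5408) / (4029/676) = 1/8
check: Δy/Fy = (-3597/2704) / (-3597/338) = 1/8 ✓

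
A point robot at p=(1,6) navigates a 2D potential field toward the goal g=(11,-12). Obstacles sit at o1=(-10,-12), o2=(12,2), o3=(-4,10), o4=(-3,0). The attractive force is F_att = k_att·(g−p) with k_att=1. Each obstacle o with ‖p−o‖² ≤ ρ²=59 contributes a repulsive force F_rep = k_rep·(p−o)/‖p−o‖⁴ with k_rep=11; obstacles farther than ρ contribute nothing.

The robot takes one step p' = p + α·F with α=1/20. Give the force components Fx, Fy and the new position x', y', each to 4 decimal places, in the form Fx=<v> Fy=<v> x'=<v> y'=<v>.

Fx=10.0490 Fy=-18.0018 x'=1.5024 y'=5.0999

F_att = 1·(g−p) = 1·(10,-18) = (10.0000,-18.0000)
o1: d²=445 > ρ²=59 → inactive
o2: d²=137 > ρ²=59 → inactive
o3: d²=41 ≤ ρ²=59; F_rep = 11·(5,-4)/41² = (0.0327,-0.0262)
o4: d²=52 ≤ ρ²=59; F_rep = 11·(4,6)/52² = (0.0163,0.0244)
F = F_att + ΣF_rep = (10.0490,-18.0018)
p' = p + 1/20·F = (1.5024,5.0999)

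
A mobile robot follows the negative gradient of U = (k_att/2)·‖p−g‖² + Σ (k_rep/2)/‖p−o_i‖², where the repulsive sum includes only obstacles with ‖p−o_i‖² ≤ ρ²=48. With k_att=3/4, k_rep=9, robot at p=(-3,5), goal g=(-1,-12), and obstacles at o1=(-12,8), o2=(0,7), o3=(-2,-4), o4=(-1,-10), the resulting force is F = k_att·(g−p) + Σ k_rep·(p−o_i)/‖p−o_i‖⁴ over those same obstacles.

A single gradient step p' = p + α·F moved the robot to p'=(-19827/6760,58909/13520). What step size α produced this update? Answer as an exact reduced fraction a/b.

α = 1/20

F_att = 3/4·(g−p) = 3/4·(2,-17) = (1.5000,-12.7500)
o1: d²=90 > ρ²=48 → inactive
o2: d²=13 ≤ ρ²=48; F_rep = 9·(-3,-2)/13² = (-0.1598,-0.1065)
o3: d²=82 > ρ²=48 → inactive
o4: d²=229 > ρ²=48 → inactive
F = F_att + ΣF_rep = (1.3402,-12.8565)
Δp = p'−p = (0.0670,-0.6428); α = Δx/Fx = (453/6760) / (453/338) = 1/20
check: Δy/Fy = (-8691/13520) / (-8691/676) = 1/20 ✓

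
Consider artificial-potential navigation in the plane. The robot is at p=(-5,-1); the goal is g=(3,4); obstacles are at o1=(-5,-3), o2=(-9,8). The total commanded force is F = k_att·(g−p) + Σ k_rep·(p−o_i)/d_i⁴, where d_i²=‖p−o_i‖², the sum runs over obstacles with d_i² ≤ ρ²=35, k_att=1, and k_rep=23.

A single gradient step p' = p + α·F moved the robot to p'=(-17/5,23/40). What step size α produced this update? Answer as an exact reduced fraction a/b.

F_att = 1·(g−p) = 1·(8,5) = (8.0000,5.0000)
o1: d²=4 ≤ ρ²=35; F_rep = 23·(0,2)/4² = (0.0000,2.8750)
o2: d²=97 > ρ²=35 → inactive
F = F_att + ΣF_rep = (8.0000,7.8750)
Δp = p'−p = (1.6000,1.5750); α = Δx/Fx = (8/5) / (8) = 1/5
check: Δy/Fy = (63/40) / (63/8) = 1/5 ✓

α = 1/5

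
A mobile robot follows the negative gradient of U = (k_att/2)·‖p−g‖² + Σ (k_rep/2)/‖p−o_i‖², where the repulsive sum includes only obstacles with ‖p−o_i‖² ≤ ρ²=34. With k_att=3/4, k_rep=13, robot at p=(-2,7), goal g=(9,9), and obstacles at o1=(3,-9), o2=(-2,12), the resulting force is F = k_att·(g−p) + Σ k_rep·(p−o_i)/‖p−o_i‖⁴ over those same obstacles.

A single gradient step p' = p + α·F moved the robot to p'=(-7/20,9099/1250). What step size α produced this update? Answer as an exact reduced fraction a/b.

F_att = 3/4·(g−p) = 3/4·(11,2) = (8.2500,1.5000)
o1: d²=281 > ρ²=34 → inactive
o2: d²=25 ≤ ρ²=34; F_rep = 13·(0,-5)/25² = (0.0000,-0.1040)
F = F_att + ΣF_rep = (8.2500,1.3960)
Δp = p'−p = (1.6500,0.2792); α = Δx/Fx = (33/20) / (33/4) = 1/5
check: Δy/Fy = (349/1250) / (349/250) = 1/5 ✓

α = 1/5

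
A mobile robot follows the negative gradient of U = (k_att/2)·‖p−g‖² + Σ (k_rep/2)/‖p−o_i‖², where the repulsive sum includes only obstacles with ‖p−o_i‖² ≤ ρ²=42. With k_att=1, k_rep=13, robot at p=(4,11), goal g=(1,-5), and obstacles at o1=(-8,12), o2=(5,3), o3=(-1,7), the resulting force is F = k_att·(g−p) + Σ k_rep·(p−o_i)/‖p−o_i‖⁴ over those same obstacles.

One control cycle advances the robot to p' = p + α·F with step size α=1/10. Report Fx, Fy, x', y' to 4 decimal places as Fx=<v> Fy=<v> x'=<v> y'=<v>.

F_att = 1·(g−p) = 1·(-3,-16) = (-3.0000,-16.0000)
o1: d²=145 > ρ²=42 → inactive
o2: d²=65 > ρ²=42 → inactive
o3: d²=41 ≤ ρ²=42; F_rep = 13·(5,4)/41² = (0.0387,0.0309)
F = F_att + ΣF_rep = (-2.9613,-15.9691)
p' = p + 1/10·F = (3.7039,9.4031)

Fx=-2.9613 Fy=-15.9691 x'=3.7039 y'=9.4031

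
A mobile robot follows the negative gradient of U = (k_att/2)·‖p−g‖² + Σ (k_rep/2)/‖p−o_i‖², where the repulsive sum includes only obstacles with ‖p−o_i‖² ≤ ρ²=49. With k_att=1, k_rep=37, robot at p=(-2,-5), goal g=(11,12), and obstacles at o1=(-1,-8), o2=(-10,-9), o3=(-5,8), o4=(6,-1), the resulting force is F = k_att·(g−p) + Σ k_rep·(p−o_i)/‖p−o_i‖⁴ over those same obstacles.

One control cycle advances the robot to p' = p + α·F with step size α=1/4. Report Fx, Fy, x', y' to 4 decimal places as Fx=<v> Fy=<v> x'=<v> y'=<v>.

F_att = 1·(g−p) = 1·(13,17) = (13.0000,17.0000)
o1: d²=10 ≤ ρ²=49; F_rep = 37·(-1,3)/10² = (-0.3700,1.1100)
o2: d²=80 > ρ²=49 → inactive
o3: d²=178 > ρ²=49 → inactive
o4: d²=80 > ρ²=49 → inactive
F = F_att + ΣF_rep = (12.6300,18.1100)
p' = p + 1/4·F = (1.1575,-0.4725)

Fx=12.6300 Fy=18.1100 x'=1.1575 y'=-0.4725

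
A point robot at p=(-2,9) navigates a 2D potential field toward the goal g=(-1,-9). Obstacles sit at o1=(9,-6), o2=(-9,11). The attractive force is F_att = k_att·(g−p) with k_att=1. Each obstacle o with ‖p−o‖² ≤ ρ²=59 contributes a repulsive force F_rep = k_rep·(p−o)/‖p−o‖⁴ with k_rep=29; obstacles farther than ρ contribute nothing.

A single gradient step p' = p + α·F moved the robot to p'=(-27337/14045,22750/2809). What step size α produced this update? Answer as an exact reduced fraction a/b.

F_att = 1·(g−p) = 1·(1,-18) = (1.0000,-18.0000)
o1: d²=346 > ρ²=59 → inactive
o2: d²=53 ≤ ρ²=59; F_rep = 29·(7,-2)/53² = (0.0723,-0.0206)
F = F_att + ΣF_rep = (1.0723,-18.0206)
Δp = p'−p = (0.0536,-0.9010); α = Δx/Fx = (753/14045) / (3012/2809) = 1/20
check: Δy/Fy = (-2531/2809) / (-50620/2809) = 1/20 ✓

α = 1/20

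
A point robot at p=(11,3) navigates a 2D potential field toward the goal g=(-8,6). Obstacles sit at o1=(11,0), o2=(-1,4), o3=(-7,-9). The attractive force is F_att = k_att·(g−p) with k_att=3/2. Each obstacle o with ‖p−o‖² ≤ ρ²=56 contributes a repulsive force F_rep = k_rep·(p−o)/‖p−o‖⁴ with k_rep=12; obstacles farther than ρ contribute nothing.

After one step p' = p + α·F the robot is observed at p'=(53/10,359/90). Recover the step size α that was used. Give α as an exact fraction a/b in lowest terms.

F_att = 3/2·(g−p) = 3/2·(-19,3) = (-28.5000,4.5000)
o1: d²=9 ≤ ρ²=56; F_rep = 12·(0,3)/9² = (0.0000,0.4444)
o2: d²=145 > ρ²=56 → inactive
o3: d²=468 > ρ²=56 → inactive
F = F_att + ΣF_rep = (-28.5000,4.9444)
Δp = p'−p = (-5.7000,0.9889); α = Δx/Fx = (-57/10) / (-57/2) = 1/5
check: Δy/Fy = (89/90) / (89/18) = 1/5 ✓

α = 1/5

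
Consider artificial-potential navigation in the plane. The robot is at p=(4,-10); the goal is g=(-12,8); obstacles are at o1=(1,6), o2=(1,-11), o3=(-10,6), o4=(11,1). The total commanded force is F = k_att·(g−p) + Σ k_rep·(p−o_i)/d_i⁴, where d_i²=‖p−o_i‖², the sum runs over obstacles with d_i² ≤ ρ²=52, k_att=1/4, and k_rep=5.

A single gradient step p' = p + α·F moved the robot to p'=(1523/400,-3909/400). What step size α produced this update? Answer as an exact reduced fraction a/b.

α = 1/20

F_att = 1/4·(g−p) = 1/4·(-16,18) = (-4.0000,4.5000)
o1: d²=265 > ρ²=52 → inactive
o2: d²=10 ≤ ρ²=52; F_rep = 5·(3,1)/10² = (0.1500,0.0500)
o3: d²=452 > ρ²=52 → inactive
o4: d²=170 > ρ²=52 → inactive
F = F_att + ΣF_rep = (-3.8500,4.5500)
Δp = p'−p = (-0.1925,0.2275); α = Δx/Fx = (-77/400) / (-77/20) = 1/20
check: Δy/Fy = (91/400) / (91/20) = 1/20 ✓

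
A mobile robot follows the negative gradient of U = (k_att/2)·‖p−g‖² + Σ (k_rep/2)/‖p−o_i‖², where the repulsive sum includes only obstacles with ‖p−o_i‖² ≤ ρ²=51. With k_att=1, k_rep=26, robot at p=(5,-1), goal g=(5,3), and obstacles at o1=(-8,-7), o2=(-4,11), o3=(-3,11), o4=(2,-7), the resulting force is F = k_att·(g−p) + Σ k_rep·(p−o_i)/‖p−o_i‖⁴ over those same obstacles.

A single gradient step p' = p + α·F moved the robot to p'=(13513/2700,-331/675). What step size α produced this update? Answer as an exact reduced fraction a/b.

F_att = 1·(g−p) = 1·(0,4) = (0.0000,4.0000)
o1: d²=205 > ρ²=51 → inactive
o2: d²=225 > ρ²=51 → inactive
o3: d²=208 > ρ²=51 → inactive
o4: d²=45 ≤ ρ²=51; F_rep = 26·(3,6)/45² = (0.0385,0.0770)
F = F_att + ΣF_rep = (0.0385,4.0770)
Δp = p'−p = (0.0048,0.5096); α = Δx/Fx = (13/2700) / (26/675) = 1/8
check: Δy/Fy = (344/675) / (2752/675) = 1/8 ✓

α = 1/8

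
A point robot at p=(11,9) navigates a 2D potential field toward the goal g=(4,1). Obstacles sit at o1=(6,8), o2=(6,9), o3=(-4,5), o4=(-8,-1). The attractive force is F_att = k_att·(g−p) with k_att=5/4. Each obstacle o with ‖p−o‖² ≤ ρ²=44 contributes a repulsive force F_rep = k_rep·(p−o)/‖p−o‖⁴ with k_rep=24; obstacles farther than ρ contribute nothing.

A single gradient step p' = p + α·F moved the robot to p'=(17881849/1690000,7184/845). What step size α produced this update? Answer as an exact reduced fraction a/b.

α = 1/20

F_att = 5/4·(g−p) = 5/4·(-7,-8) = (-8.7500,-10.0000)
o1: d²=26 ≤ ρ²=44; F_rep = 24·(5,1)/26² = (0.1775,0.0355)
o2: d²=25 ≤ ρ²=44; F_rep = 24·(5,0)/25² = (0.1920,0.0000)
o3: d²=241 > ρ²=44 → inactive
o4: d²=461 > ρ²=44 → inactive
F = F_att + ΣF_rep = (-8.3805,-9.9645)
Δp = p'−p = (-0.4190,-0.4982); α = Δx/Fx = (-708151/1690000) / (-708151/84500) = 1/20
check: Δy/Fy = (-421/845) / (-1684/169) = 1/20 ✓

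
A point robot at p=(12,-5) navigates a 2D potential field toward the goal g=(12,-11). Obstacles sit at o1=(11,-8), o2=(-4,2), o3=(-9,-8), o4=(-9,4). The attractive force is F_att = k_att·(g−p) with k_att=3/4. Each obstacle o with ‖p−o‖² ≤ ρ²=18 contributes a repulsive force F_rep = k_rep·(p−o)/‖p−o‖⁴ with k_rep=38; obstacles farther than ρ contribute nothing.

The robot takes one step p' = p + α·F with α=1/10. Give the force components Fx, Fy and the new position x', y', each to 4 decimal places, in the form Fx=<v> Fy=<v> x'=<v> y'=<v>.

F_att = 3/4·(g−p) = 3/4·(0,-6) = (0.0000,-4.5000)
o1: d²=10 ≤ ρ²=18; F_rep = 38·(1,3)/10² = (0.3800,1.1400)
o2: d²=305 > ρ²=18 → inactive
o3: d²=450 > ρ²=18 → inactive
o4: d²=522 > ρ²=18 → inactive
F = F_att + ΣF_rep = (0.3800,-3.3600)
p' = p + 1/10·F = (12.0380,-5.3360)

Fx=0.3800 Fy=-3.3600 x'=12.0380 y'=-5.3360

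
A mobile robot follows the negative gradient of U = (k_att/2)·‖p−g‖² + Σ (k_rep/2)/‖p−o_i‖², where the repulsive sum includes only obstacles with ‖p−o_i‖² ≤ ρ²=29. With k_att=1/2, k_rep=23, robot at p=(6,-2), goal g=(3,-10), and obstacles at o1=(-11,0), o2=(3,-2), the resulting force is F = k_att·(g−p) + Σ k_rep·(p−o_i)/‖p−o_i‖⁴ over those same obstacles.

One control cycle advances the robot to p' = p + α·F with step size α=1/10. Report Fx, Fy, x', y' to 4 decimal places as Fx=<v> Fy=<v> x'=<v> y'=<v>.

Fx=-0.6481 Fy=-4.0000 x'=5.9352 y'=-2.4000

F_att = 1/2·(g−p) = 1/2·(-3,-8) = (-1.5000,-4.0000)
o1: d²=293 > ρ²=29 → inactive
o2: d²=9 ≤ ρ²=29; F_rep = 23·(3,0)/9² = (0.8519,0.0000)
F = F_att + ΣF_rep = (-0.6481,-4.0000)
p' = p + 1/10·F = (5.9352,-2.4000)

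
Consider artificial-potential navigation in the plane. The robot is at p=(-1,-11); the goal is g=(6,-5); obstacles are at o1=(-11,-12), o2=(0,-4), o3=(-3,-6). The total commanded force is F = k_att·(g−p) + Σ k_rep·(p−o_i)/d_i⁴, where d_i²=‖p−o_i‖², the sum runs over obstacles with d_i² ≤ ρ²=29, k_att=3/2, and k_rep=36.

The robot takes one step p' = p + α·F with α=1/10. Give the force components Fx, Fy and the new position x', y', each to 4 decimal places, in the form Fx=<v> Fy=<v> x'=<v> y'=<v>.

Fx=10.5856 Fy=8.7860 x'=0.0586 y'=-10.1214

F_att = 3/2·(g−p) = 3/2·(7,6) = (10.5000,9.0000)
o1: d²=101 > ρ²=29 → inactive
o2: d²=50 > ρ²=29 → inactive
o3: d²=29 ≤ ρ²=29; F_rep = 36·(2,-5)/29² = (0.0856,-0.2140)
F = F_att + ΣF_rep = (10.5856,8.7860)
p' = p + 1/10·F = (0.0586,-10.1214)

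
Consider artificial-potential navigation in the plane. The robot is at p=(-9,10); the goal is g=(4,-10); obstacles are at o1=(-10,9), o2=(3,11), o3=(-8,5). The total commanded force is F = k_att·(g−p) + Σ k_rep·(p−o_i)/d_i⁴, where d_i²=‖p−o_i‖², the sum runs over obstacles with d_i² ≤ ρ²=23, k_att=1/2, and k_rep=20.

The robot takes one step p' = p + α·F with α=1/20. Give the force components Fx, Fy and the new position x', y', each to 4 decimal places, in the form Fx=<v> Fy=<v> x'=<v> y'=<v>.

Fx=11.5000 Fy=-5.0000 x'=-8.4250 y'=9.7500

F_att = 1/2·(g−p) = 1/2·(13,-20) = (6.5000,-10.0000)
o1: d²=2 ≤ ρ²=23; F_rep = 20·(1,1)/2² = (5.0000,5.0000)
o2: d²=145 > ρ²=23 → inactive
o3: d²=26 > ρ²=23 → inactive
F = F_att + ΣF_rep = (11.5000,-5.0000)
p' = p + 1/20·F = (-8.4250,9.7500)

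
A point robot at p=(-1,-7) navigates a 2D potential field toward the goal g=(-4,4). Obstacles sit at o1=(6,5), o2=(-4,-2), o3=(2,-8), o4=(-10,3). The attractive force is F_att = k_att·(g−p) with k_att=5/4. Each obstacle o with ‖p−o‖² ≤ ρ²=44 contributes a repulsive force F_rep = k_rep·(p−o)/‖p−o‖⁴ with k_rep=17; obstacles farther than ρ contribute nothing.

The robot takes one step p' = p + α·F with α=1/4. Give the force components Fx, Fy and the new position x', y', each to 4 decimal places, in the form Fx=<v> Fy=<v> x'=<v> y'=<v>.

Fx=-4.2159 Fy=13.8465 x'=-2.0540 y'=-3.5384

F_att = 5/4·(g−p) = 5/4·(-3,11) = (-3.7500,13.7500)
o1: d²=193 > ρ²=44 → inactive
o2: d²=34 ≤ ρ²=44; F_rep = 17·(3,-5)/34² = (0.0441,-0.0735)
o3: d²=10 ≤ ρ²=44; F_rep = 17·(-3,1)/10² = (-0.5100,0.1700)
o4: d²=181 > ρ²=44 → inactive
F = F_att + ΣF_rep = (-4.2159,13.8465)
p' = p + 1/4·F = (-2.0540,-3.5384)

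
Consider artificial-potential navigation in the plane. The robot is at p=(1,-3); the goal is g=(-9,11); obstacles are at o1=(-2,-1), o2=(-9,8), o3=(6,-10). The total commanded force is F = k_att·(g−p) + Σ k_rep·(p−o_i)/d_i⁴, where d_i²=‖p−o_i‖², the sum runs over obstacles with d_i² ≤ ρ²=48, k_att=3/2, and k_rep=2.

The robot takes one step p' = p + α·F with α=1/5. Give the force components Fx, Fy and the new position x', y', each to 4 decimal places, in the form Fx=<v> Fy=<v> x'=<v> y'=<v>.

Fx=-14.9645 Fy=20.9763 x'=-1.9929 y'=1.1953

F_att = 3/2·(g−p) = 3/2·(-10,14) = (-15.0000,21.0000)
o1: d²=13 ≤ ρ²=48; F_rep = 2·(3,-2)/13² = (0.0355,-0.0237)
o2: d²=221 > ρ²=48 → inactive
o3: d²=74 > ρ²=48 → inactive
F = F_att + ΣF_rep = (-14.9645,20.9763)
p' = p + 1/5·F = (-1.9929,1.1953)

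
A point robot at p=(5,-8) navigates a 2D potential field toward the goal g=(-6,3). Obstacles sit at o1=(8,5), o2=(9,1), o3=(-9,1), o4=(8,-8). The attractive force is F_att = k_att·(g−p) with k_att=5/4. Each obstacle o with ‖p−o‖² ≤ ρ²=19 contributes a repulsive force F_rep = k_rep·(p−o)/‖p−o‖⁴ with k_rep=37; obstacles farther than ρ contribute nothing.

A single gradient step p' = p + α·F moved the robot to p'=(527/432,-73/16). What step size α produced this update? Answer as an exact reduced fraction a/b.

F_att = 5/4·(g−p) = 5/4·(-11,11) = (-13.7500,13.7500)
o1: d²=178 > ρ²=19 → inactive
o2: d²=97 > ρ²=19 → inactive
o3: d²=277 > ρ²=19 → inactive
o4: d²=9 ≤ ρ²=19; F_rep = 37·(-3,0)/9² = (-1.3704,0.0000)
F = F_att + ΣF_rep = (-15.1204,13.7500)
Δp = p'−p = (-3.7801,3.4375); α = Δx/Fx = (-1633/432) / (-1633/108) = 1/4
check: Δy/Fy = (55/16) / (55/4) = 1/4 ✓

α = 1/4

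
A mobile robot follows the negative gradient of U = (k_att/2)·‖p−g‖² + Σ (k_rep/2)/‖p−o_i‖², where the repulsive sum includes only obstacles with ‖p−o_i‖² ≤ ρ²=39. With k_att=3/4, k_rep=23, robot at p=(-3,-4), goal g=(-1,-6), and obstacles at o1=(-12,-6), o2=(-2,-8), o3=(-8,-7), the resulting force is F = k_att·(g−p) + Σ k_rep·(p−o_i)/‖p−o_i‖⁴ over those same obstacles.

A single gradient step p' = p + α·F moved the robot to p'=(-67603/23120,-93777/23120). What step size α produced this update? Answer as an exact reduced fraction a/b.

α = 1/20

F_att = 3/4·(g−p) = 3/4·(2,-2) = (1.5000,-1.5000)
o1: d²=85 > ρ²=39 → inactive
o2: d²=17 ≤ ρ²=39; F_rep = 23·(-1,4)/17² = (-0.0796,0.3183)
o3: d²=34 ≤ ρ²=39; F_rep = 23·(5,3)/34² = (0.0995,0.0597)
F = F_att + ΣF_rep = (1.5199,-1.1220)
Δp = p'−p = (0.0760,-0.0561); α = Δx/Fx = (1757/23120) / (1757/1156) = 1/20
check: Δy/Fy = (-1297/23120) / (-1297/1156) = 1/20 ✓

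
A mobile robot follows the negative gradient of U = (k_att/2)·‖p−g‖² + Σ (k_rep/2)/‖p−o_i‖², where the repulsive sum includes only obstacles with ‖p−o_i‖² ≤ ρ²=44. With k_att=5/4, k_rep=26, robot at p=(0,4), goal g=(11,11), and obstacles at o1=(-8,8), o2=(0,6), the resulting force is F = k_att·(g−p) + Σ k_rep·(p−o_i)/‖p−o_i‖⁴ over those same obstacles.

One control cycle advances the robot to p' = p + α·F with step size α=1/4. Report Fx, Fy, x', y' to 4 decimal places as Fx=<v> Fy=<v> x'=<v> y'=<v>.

Fx=13.7500 Fy=5.5000 x'=3.4375 y'=5.3750

F_att = 5/4·(g−p) = 5/4·(11,7) = (13.7500,8.7500)
o1: d²=80 > ρ²=44 → inactive
o2: d²=4 ≤ ρ²=44; F_rep = 26·(0,-2)/4² = (0.0000,-3.2500)
F = F_att + ΣF_rep = (13.7500,5.5000)
p' = p + 1/4·F = (3.4375,5.3750)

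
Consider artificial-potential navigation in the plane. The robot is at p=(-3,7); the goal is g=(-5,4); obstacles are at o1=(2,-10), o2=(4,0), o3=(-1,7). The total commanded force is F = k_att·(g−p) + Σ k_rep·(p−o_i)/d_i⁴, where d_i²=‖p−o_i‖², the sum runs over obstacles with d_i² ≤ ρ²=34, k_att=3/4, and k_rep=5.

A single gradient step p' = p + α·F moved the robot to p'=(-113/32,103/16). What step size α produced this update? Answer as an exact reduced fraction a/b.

F_att = 3/4·(g−p) = 3/4·(-2,-3) = (-1.5000,-2.2500)
o1: d²=314 > ρ²=34 → inactive
o2: d²=98 > ρ²=34 → inactive
o3: d²=4 ≤ ρ²=34; F_rep = 5·(-2,0)/4² = (-0.6250,0.0000)
F = F_att + ΣF_rep = (-2.1250,-2.2500)
Δp = p'−p = (-0.5312,-0.5625); α = Δx/Fx = (-17/32) / (-17/8) = 1/4
check: Δy/Fy = (-9/16) / (-9/4) = 1/4 ✓

α = 1/4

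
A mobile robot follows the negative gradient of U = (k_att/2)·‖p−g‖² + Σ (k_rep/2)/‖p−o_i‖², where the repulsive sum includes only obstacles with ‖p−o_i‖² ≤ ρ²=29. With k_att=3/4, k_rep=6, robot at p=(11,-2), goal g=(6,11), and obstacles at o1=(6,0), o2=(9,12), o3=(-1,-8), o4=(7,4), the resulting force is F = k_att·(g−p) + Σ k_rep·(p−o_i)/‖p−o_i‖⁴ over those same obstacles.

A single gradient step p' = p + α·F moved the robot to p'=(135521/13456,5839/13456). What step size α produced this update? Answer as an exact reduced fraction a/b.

α = 1/4

F_att = 3/4·(g−p) = 3/4·(-5,13) = (-3.7500,9.7500)
o1: d²=29 ≤ ρ²=29; F_rep = 6·(5,-2)/29² = (0.0357,-0.0143)
o2: d²=200 > ρ²=29 → inactive
o3: d²=180 > ρ²=29 → inactive
o4: d²=52 > ρ²=29 → inactive
F = F_att + ΣF_rep = (-3.7143,9.7357)
Δp = p'−p = (-0.9286,2.4339); α = Δx/Fx = (-12495/13456) / (-12495/3364) = 1/4
check: Δy/Fy = (32751/13456) / (32751/3364) = 1/4 ✓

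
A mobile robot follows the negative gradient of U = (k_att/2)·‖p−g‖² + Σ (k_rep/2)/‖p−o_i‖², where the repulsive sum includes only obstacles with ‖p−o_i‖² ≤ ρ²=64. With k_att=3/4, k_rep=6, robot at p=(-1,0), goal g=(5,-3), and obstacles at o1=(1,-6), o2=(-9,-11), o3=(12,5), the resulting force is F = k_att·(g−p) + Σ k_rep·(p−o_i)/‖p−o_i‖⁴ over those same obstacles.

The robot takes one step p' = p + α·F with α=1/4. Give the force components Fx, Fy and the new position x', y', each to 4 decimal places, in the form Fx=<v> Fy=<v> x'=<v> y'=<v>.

F_att = 3/4·(g−p) = 3/4·(6,-3) = (4.5000,-2.2500)
o1: d²=40 ≤ ρ²=64; F_rep = 6·(-2,6)/40² = (-0.0075,0.0225)
o2: d²=185 > ρ²=64 → inactive
o3: d²=194 > ρ²=64 → inactive
F = F_att + ΣF_rep = (4.4925,-2.2275)
p' = p + 1/4·F = (0.1231,-0.5569)

Fx=4.4925 Fy=-2.2275 x'=0.1231 y'=-0.5569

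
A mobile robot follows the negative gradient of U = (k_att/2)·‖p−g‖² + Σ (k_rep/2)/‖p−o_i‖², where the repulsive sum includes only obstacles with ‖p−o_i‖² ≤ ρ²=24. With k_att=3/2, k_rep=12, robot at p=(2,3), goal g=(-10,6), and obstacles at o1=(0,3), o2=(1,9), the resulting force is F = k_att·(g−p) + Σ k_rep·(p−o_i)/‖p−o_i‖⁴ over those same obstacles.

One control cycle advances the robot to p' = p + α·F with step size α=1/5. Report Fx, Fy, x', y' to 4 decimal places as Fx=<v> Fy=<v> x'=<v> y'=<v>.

F_att = 3/2·(g−p) = 3/2·(-12,3) = (-18.0000,4.5000)
o1: d²=4 ≤ ρ²=24; F_rep = 12·(2,0)/4² = (1.5000,0.0000)
o2: d²=37 > ρ²=24 → inactive
F = F_att + ΣF_rep = (-16.5000,4.5000)
p' = p + 1/5·F = (-1.3000,3.9000)

Fx=-16.5000 Fy=4.5000 x'=-1.3000 y'=3.9000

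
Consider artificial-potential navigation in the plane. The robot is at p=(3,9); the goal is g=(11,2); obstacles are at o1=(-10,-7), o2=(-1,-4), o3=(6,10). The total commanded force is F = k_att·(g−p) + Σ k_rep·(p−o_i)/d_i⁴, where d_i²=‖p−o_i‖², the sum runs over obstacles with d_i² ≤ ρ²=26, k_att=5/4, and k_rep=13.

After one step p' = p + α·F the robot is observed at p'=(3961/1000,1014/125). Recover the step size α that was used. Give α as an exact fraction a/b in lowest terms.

α = 1/10

F_att = 5/4·(g−p) = 5/4·(8,-7) = (10.0000,-8.7500)
o1: d²=425 > ρ²=26 → inactive
o2: d²=185 > ρ²=26 → inactive
o3: d²=10 ≤ ρ²=26; F_rep = 13·(-3,-1)/10² = (-0.3900,-0.1300)
F = F_att + ΣF_rep = (9.6100,-8.8800)
Δp = p'−p = (0.9610,-0.8880); α = Δx/Fx = (961/1000) / (961/100) = 1/10
check: Δy/Fy = (-111/125) / (-222/25) = 1/10 ✓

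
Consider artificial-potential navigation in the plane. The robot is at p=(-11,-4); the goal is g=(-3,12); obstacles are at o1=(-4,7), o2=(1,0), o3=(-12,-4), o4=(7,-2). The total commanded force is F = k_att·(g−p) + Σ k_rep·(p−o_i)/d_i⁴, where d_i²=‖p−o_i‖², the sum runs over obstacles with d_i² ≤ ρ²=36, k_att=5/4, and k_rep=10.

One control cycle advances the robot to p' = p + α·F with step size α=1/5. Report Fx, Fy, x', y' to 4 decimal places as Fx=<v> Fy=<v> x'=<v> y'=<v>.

Fx=20.0000 Fy=20.0000 x'=-7.0000 y'=0.0000

F_att = 5/4·(g−p) = 5/4·(8,16) = (10.0000,20.0000)
o1: d²=170 > ρ²=36 → inactive
o2: d²=160 > ρ²=36 → inactive
o3: d²=1 ≤ ρ²=36; F_rep = 10·(1,0)/1² = (10.0000,0.0000)
o4: d²=328 > ρ²=36 → inactive
F = F_att + ΣF_rep = (20.0000,20.0000)
p' = p + 1/5·F = (-7.0000,0.0000)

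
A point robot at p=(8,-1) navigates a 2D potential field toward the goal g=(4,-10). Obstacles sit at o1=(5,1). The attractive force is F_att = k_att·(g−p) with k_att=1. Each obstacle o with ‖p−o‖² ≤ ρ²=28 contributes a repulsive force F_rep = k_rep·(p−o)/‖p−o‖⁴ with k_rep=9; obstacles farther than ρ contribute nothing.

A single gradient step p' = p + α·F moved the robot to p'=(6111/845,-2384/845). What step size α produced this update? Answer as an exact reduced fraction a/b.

α = 1/5

F_att = 1·(g−p) = 1·(-4,-9) = (-4.0000,-9.0000)
o1: d²=13 ≤ ρ²=28; F_rep = 9·(3,-2)/13² = (0.1598,-0.1065)
F = F_att + ΣF_rep = (-3.8402,-9.1065)
Δp = p'−p = (-0.7680,-1.8213); α = Δx/Fx = (-649/845) / (-649/169) = 1/5
check: Δy/Fy = (-1539/845) / (-1539/169) = 1/5 ✓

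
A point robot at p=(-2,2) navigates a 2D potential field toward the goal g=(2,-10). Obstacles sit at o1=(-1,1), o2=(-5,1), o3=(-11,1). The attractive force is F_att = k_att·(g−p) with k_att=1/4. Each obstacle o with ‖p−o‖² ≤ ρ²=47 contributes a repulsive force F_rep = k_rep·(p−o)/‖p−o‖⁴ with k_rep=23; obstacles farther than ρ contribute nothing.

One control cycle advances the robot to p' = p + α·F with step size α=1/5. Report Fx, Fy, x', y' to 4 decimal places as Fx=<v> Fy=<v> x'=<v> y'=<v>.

F_att = 1/4·(g−p) = 1/4·(4,-12) = (1.0000,-3.0000)
o1: d²=2 ≤ ρ²=47; F_rep = 23·(-1,1)/2² = (-5.7500,5.7500)
o2: d²=10 ≤ ρ²=47; F_rep = 23·(3,1)/10² = (0.6900,0.2300)
o3: d²=82 > ρ²=47 → inactive
F = F_att + ΣF_rep = (-4.0600,2.9800)
p' = p + 1/5·F = (-2.8120,2.5960)

Fx=-4.0600 Fy=2.9800 x'=-2.8120 y'=2.5960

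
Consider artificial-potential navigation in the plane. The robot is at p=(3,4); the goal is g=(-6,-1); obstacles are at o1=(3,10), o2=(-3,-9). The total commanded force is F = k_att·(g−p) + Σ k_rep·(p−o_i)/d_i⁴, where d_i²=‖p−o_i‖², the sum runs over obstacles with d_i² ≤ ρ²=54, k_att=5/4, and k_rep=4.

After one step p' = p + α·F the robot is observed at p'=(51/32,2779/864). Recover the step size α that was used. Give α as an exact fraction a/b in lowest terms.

α = 1/8

F_att = 5/4·(g−p) = 5/4·(-9,-5) = (-11.2500,-6.2500)
o1: d²=36 ≤ ρ²=54; F_rep = 4·(0,-6)/36² = (0.0000,-0.0185)
o2: d²=205 > ρ²=54 → inactive
F = F_att + ΣF_rep = (-11.2500,-6.2685)
Δp = p'−p = (-1.4062,-0.7836); α = Δx/Fx = (-45/32) / (-45/4) = 1/8
check: Δy/Fy = (-677/864) / (-677/108) = 1/8 ✓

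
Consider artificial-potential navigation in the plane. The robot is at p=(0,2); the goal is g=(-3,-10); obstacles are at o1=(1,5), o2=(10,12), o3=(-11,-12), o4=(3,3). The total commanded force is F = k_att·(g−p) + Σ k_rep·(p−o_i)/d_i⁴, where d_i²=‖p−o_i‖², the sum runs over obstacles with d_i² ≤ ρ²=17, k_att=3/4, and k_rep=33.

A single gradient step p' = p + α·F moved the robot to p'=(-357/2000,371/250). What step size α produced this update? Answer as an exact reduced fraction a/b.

F_att = 3/4·(g−p) = 3/4·(-3,-12) = (-2.2500,-9.0000)
o1: d²=10 ≤ ρ²=17; F_rep = 33·(-1,-3)/10² = (-0.3300,-0.9900)
o2: d²=200 > ρ²=17 → inactive
o3: d²=317 > ρ²=17 → inactive
o4: d²=10 ≤ ρ²=17; F_rep = 33·(-3,-1)/10² = (-0.9900,-0.3300)
F = F_att + ΣF_rep = (-3.5700,-10.3200)
Δp = p'−p = (-0.1785,-0.5160); α = Δx/Fx = (-357/2000) / (-357/100) = 1/20
check: Δy/Fy = (-129/250) / (-258/25) = 1/20 ✓

α = 1/20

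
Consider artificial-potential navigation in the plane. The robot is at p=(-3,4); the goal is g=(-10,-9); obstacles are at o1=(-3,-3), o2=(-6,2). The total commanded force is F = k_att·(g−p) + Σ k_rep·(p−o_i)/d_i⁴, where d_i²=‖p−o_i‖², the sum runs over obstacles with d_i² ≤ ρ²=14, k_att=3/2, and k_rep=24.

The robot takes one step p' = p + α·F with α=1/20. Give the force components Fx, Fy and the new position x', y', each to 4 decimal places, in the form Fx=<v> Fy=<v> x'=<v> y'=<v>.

F_att = 3/2·(g−p) = 3/2·(-7,-13) = (-10.5000,-19.5000)
o1: d²=49 > ρ²=14 → inactive
o2: d²=13 ≤ ρ²=14; F_rep = 24·(3,2)/13² = (0.4260,0.2840)
F = F_att + ΣF_rep = (-10.0740,-19.2160)
p' = p + 1/20·F = (-3.5037,3.0392)

Fx=-10.0740 Fy=-19.2160 x'=-3.5037 y'=3.0392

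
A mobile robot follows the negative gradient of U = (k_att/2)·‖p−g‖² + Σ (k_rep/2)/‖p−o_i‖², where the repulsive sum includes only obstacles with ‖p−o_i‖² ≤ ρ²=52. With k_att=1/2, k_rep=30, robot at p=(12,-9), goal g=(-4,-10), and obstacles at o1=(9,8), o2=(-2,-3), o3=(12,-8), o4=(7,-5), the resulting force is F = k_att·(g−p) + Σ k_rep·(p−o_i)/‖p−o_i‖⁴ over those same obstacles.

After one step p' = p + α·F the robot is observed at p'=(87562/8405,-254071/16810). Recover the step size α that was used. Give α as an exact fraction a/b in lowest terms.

α = 1/5

F_att = 1/2·(g−p) = 1/2·(-16,-1) = (-8.0000,-0.5000)
o1: d²=298 > ρ²=52 → inactive
o2: d²=232 > ρ²=52 → inactive
o3: d²=1 ≤ ρ²=52; F_rep = 30·(0,-1)/1² = (0.0000,-30.0000)
o4: d²=41 ≤ ρ²=52; F_rep = 30·(5,-4)/41² = (0.0892,-0.0714)
F = F_att + ΣF_rep = (-7.9108,-30.5714)
Δp = p'−p = (-1.5822,-6.1143); α = Δx/Fx = (-13298/8405) / (-13298/1681) = 1/5
check: Δy/Fy = (-102781/16810) / (-102781/3362) = 1/5 ✓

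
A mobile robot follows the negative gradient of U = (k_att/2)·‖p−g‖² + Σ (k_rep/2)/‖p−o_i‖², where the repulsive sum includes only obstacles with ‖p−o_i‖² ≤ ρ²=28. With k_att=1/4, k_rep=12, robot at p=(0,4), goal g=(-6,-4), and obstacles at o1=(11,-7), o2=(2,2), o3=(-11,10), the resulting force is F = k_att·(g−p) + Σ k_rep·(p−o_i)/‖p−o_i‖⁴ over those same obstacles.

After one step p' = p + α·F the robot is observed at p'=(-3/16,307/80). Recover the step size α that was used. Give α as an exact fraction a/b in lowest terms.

α = 1/10

F_att = 1/4·(g−p) = 1/4·(-6,-8) = (-1.5000,-2.0000)
o1: d²=242 > ρ²=28 → inactive
o2: d²=8 ≤ ρ²=28; F_rep = 12·(-2,2)/8² = (-0.3750,0.3750)
o3: d²=157 > ρ²=28 → inactive
F = F_att + ΣF_rep = (-1.8750,-1.6250)
Δp = p'−p = (-0.1875,-0.1625); α = Δx/Fx = (-3/16) / (-15/8) = 1/10
check: Δy/Fy = (-13/80) / (-13/8) = 1/10 ✓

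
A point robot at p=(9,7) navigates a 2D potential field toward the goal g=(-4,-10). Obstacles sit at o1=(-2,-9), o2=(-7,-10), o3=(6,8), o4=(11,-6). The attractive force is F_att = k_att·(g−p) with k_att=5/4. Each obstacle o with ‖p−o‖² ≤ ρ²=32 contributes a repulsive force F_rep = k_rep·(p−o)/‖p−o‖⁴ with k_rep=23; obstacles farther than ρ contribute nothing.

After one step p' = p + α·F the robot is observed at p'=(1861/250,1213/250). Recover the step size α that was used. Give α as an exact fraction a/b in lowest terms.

α = 1/10

F_att = 5/4·(g−p) = 5/4·(-13,-17) = (-16.2500,-21.2500)
o1: d²=377 > ρ²=32 → inactive
o2: d²=545 > ρ²=32 → inactive
o3: d²=10 ≤ ρ²=32; F_rep = 23·(3,-1)/10² = (0.6900,-0.2300)
o4: d²=173 > ρ²=32 → inactive
F = F_att + ΣF_rep = (-15.5600,-21.4800)
Δp = p'−p = (-1.5560,-2.1480); α = Δx/Fx = (-389/250) / (-389/25) = 1/10
check: Δy/Fy = (-537/250) / (-537/25) = 1/10 ✓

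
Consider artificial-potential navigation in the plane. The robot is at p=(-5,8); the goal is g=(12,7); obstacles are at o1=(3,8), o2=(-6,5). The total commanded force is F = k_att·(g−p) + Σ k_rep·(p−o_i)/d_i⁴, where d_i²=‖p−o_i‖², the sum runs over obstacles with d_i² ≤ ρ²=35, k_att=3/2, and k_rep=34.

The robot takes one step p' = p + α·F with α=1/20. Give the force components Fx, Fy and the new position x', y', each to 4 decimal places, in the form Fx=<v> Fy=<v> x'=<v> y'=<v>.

Fx=25.8400 Fy=-0.4800 x'=-3.7080 y'=7.9760

F_att = 3/2·(g−p) = 3/2·(17,-1) = (25.5000,-1.5000)
o1: d²=64 > ρ²=35 → inactive
o2: d²=10 ≤ ρ²=35; F_rep = 34·(1,3)/10² = (0.3400,1.0200)
F = F_att + ΣF_rep = (25.8400,-0.4800)
p' = p + 1/20·F = (-3.7080,7.9760)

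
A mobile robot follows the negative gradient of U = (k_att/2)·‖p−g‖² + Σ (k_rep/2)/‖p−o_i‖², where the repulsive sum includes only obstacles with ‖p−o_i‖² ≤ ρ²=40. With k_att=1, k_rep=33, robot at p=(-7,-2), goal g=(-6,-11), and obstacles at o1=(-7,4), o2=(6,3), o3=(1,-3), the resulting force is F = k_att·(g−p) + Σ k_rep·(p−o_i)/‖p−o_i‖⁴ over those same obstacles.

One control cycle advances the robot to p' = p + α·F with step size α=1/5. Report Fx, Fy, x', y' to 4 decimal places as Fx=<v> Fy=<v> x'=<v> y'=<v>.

Fx=1.0000 Fy=-9.1528 x'=-6.8000 y'=-3.8306

F_att = 1·(g−p) = 1·(1,-9) = (1.0000,-9.0000)
o1: d²=36 ≤ ρ²=40; F_rep = 33·(0,-6)/36² = (0.0000,-0.1528)
o2: d²=194 > ρ²=40 → inactive
o3: d²=65 > ρ²=40 → inactive
F = F_att + ΣF_rep = (1.0000,-9.1528)
p' = p + 1/5·F = (-6.8000,-3.8306)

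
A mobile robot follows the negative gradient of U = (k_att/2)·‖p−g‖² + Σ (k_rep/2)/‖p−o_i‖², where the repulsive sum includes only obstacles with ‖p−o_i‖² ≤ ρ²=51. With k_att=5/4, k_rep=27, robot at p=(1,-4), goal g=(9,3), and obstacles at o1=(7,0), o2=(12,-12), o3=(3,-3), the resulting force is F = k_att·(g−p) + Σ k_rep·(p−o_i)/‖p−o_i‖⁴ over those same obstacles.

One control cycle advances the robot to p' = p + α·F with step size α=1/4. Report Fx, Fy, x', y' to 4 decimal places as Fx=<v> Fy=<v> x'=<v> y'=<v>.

F_att = 5/4·(g−p) = 5/4·(8,7) = (10.0000,8.7500)
o1: d²=52 > ρ²=51 → inactive
o2: d²=185 > ρ²=51 → inactive
o3: d²=5 ≤ ρ²=51; F_rep = 27·(-2,-1)/5² = (-2.1600,-1.0800)
F = F_att + ΣF_rep = (7.8400,7.6700)
p' = p + 1/4·F = (2.9600,-2.0825)

Fx=7.8400 Fy=7.6700 x'=2.9600 y'=-2.0825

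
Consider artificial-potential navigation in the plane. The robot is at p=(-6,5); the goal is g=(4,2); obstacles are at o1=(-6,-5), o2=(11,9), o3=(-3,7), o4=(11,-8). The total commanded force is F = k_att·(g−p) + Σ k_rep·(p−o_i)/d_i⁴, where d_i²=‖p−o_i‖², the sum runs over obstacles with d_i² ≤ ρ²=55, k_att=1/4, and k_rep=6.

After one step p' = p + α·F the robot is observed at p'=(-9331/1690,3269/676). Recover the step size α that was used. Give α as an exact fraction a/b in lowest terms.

α = 1/5

F_att = 1/4·(g−p) = 1/4·(10,-3) = (2.5000,-0.7500)
o1: d²=100 > ρ²=55 → inactive
o2: d²=305 > ρ²=55 → inactive
o3: d²=13 ≤ ρ²=55; F_rep = 6·(-3,-2)/13² = (-0.1065,-0.0710)
o4: d²=458 > ρ²=55 → inactive
F = F_att + ΣF_rep = (2.3935,-0.8210)
Δp = p'−p = (0.4787,-0.1642); α = Δx/Fx = (809/1690) / (809/338) = 1/5
check: Δy/Fy = (-111/676) / (-555/676) = 1/5 ✓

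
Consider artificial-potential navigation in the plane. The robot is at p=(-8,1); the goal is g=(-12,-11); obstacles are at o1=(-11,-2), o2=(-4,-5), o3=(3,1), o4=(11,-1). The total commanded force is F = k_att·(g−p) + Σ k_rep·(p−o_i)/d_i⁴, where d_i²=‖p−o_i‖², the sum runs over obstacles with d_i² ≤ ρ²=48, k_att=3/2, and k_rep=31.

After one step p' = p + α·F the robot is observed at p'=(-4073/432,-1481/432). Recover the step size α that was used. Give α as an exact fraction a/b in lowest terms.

F_att = 3/2·(g−p) = 3/2·(-4,-12) = (-6.0000,-18.0000)
o1: d²=18 ≤ ρ²=48; F_rep = 31·(3,3)/18² = (0.2870,0.2870)
o2: d²=52 > ρ²=48 → inactive
o3: d²=121 > ρ²=48 → inactive
o4: d²=365 > ρ²=48 → inactive
F = F_att + ΣF_rep = (-5.7130,-17.7130)
Δp = p'−p = (-1.4282,-4.4282); α = Δx/Fx = (-617/432) / (-617/108) = 1/4
check: Δy/Fy = (-1913/432) / (-1913/108) = 1/4 ✓

α = 1/4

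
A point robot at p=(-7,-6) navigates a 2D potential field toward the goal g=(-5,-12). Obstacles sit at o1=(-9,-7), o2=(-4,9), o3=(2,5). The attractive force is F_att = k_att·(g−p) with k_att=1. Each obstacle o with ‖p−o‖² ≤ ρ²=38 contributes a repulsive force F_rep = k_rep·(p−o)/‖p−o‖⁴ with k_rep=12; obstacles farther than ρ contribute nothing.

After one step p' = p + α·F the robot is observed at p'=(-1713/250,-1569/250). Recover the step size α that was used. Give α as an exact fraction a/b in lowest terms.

α = 1/20

F_att = 1·(g−p) = 1·(2,-6) = (2.0000,-6.0000)
o1: d²=5 ≤ ρ²=38; F_rep = 12·(2,1)/5² = (0.9600,0.4800)
o2: d²=234 > ρ²=38 → inactive
o3: d²=202 > ρ²=38 → inactive
F = F_att + ΣF_rep = (2.9600,-5.5200)
Δp = p'−p = (0.1480,-0.2760); α = Δx/Fx = (37/250) / (74/25) = 1/20
check: Δy/Fy = (-69/250) / (-138/25) = 1/20 ✓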